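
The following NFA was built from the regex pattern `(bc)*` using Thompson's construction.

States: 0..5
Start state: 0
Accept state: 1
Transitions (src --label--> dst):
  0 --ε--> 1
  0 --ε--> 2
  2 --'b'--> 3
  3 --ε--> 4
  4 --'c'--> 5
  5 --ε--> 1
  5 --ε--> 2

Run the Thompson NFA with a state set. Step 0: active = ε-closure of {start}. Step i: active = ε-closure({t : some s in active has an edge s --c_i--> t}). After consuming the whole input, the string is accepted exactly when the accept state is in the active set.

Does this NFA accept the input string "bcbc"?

Answer: ACCEPT

Derivation:
S₀ = ε-closure({0}) = {0,1,2}
'b' @ 1: {3,4}
'c' @ 2: {1,2,5}  ✓accept
'b' @ 3: {3,4}
'c' @ 4: {1,2,5}  ✓accept
end set {1,2,5} — state 1 in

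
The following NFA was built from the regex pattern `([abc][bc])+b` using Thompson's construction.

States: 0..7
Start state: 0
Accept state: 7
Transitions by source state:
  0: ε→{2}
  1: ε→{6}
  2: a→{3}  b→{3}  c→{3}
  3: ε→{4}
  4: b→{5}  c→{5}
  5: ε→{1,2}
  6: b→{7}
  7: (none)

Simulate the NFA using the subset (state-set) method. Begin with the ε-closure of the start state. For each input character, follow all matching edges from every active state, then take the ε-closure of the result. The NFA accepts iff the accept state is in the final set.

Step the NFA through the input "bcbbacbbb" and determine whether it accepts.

start: ε-closure({0}) = {0,2}
'b' @ 1: {3,4}
'c' @ 2: {1,2,5,6}
'b' @ 3: {3,4,7}  (accept∈set)
'b' @ 4: {1,2,5,6}
'a' @ 5: {3,4}
'c' @ 6: {1,2,5,6}
'b' @ 7: {3,4,7}  (accept∈set)
'b' @ 8: {1,2,5,6}
'b' @ 9: {3,4,7}  (accept∈set)
after full input: {3,4,7}  (accept=7 in)

Answer: ACCEPT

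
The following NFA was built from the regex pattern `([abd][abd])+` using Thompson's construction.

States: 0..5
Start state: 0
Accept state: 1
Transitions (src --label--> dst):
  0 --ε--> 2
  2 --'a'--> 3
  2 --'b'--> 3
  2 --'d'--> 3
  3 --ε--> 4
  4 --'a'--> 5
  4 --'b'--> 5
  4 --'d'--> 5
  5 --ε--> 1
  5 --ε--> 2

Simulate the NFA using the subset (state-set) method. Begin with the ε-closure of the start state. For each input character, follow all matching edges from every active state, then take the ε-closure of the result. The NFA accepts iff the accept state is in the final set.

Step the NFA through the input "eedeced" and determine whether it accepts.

S₀ = ε-closure({0}) = {0,2}
'e' @ 1: {}  — dead — no transitions
rest 'edeced' ignored (set empty)
after full input: {}  (accept=1 not in)

Answer: REJECT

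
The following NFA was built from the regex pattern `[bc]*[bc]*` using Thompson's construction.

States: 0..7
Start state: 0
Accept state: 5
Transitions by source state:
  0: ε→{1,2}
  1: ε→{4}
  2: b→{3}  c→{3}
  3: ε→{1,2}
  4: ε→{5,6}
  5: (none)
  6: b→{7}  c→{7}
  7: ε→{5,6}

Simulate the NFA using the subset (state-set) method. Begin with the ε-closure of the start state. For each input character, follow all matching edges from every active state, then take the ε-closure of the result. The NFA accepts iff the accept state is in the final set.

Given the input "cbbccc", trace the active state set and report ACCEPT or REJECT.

Answer: ACCEPT

Steps:
S₀ = ε-closure({0}) = {0,1,2,4,5,6}
'c' @ 1: {1,2,3,4,5,6,7}  [accepting]
'b' @ 2: {1,2,3,4,5,6,7}  [accepting]
'b' @ 3: {1,2,3,4,5,6,7}  [accepting]
'c' @ 4: {1,2,3,4,5,6,7}  [accepting]
'c' @ 5: {1,2,3,4,5,6,7}  [accepting]
'c' @ 6: {1,2,3,4,5,6,7}  [accepting]
end set {1,2,3,4,5,6,7} — state 5 in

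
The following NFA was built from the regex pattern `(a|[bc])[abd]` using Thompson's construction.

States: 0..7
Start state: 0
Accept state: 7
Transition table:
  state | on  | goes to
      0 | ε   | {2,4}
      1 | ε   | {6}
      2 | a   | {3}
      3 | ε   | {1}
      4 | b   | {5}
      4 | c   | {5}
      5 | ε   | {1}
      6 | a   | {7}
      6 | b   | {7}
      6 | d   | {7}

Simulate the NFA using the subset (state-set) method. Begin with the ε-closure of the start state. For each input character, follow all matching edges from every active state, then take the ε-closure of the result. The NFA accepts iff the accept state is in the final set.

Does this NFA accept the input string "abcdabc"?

Answer: REJECT

Derivation:
S₀ = ε-closure({0}) = {0,2,4}
'a' @ 1: {1,3,6}
'b' @ 2: {7}  ✓accept
'c' @ 3: {}  — no active states
rest 'dabc' ignored (set empty)
after full input: {}  (accept=7 not in)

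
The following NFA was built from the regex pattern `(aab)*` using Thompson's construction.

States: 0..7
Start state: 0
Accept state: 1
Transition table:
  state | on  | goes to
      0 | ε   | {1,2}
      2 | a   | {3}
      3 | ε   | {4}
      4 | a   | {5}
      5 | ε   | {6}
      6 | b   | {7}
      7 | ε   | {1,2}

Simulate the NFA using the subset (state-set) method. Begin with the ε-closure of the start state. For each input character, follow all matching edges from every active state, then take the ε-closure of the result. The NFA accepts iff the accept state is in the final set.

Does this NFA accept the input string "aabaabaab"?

Answer: ACCEPT

Steps:
start: ε-closure({0}) = {0,1,2}
'a' @ 1: {3,4}
'a' @ 2: {5,6}
'b' @ 3: {1,2,7}  ✓accept
'a' @ 4: {3,4}
'a' @ 5: {5,6}
'b' @ 6: {1,2,7}  ✓accept
'a' @ 7: {3,4}
'a' @ 8: {5,6}
'b' @ 9: {1,2,7}  ✓accept
after full input: {1,2,7}  (accept=1 in)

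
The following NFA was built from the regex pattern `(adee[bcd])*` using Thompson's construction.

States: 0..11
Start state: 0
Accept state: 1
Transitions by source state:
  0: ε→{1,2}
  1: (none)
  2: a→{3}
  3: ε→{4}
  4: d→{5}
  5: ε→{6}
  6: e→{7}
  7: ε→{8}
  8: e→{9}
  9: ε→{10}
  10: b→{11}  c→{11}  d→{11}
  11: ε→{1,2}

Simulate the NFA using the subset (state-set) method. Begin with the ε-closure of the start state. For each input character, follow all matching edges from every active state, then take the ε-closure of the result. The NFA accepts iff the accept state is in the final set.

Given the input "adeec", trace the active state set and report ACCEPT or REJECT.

initial (ε-close {0}): {0,1,2}
'a' @ 1: {3,4}
'd' @ 2: {5,6}
'e' @ 3: {7,8}
'e' @ 4: {9,10}
'c' @ 5: {1,2,11}  [accepting]
end set {1,2,11} — state 1 in

Answer: ACCEPT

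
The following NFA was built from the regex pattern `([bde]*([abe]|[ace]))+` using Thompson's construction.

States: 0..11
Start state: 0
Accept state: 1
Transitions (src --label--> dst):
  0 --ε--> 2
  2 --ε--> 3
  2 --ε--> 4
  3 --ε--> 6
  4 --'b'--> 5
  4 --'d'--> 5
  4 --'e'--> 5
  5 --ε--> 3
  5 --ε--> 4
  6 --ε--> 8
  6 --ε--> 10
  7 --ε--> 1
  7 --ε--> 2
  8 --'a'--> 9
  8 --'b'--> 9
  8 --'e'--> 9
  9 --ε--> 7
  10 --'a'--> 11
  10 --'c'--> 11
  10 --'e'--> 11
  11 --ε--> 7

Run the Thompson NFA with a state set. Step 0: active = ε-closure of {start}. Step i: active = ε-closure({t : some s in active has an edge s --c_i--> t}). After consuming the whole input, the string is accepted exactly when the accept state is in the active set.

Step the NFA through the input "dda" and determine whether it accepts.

Answer: ACCEPT

Trace:
S₀ = ε-closure({0}) = {0,2,3,4,6,8,10}
'd' @ 1: {3,4,5,6,8,10}
'd' @ 2: {3,4,5,6,8,10}
'a' @ 3: {1,2,3,4,6,7,8,9,10,11}  (accept∈set)
after full input: {1,2,3,4,6,7,8,9,10,11}  (accept=1 in)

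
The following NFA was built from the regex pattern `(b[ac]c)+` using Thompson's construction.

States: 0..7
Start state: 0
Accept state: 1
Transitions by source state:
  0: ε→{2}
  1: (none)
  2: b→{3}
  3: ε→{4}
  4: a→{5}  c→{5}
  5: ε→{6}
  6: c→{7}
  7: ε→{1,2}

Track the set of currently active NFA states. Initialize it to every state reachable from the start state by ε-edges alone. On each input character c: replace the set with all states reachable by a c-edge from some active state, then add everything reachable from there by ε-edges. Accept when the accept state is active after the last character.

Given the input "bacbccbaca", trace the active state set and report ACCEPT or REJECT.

Answer: REJECT

Steps:
S₀ = ε-closure({0}) = {0,2}
'b' @ 1: {3,4}
'a' @ 2: {5,6}
'c' @ 3: {1,2,7}  ✓accept
'b' @ 4: {3,4}
'c' @ 5: {5,6}
'c' @ 6: {1,2,7}  ✓accept
'b' @ 7: {3,4}
'a' @ 8: {5,6}
'c' @ 9: {1,2,7}  ✓accept
'a' @ 10: {}  — state set empty
final: {}; accept 1 not in set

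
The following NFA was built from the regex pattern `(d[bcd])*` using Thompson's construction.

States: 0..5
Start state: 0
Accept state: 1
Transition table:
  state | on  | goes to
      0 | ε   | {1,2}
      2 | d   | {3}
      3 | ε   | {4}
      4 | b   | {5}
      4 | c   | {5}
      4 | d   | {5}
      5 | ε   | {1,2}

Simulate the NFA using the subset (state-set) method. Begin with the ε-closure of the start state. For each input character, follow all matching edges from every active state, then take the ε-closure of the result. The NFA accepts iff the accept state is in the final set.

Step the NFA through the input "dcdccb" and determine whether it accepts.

Answer: REJECT

Steps:
start: ε-closure({0}) = {0,1,2}
'd' @ 1: {3,4}
'c' @ 2: {1,2,5}  [accepting]
'd' @ 3: {3,4}
'c' @ 4: {1,2,5}  [accepting]
'c' @ 5: {}  — no active states
rest 'b' ignored (set empty)
end set {} — state 1 not in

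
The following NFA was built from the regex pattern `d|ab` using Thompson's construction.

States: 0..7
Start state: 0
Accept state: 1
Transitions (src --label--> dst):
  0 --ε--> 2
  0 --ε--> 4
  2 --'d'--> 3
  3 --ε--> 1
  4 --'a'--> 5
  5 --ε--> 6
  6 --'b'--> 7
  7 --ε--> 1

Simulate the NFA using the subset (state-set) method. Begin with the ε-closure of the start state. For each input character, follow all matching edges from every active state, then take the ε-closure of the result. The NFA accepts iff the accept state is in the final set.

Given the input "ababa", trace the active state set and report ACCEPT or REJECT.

S₀ = ε-closure({0}) = {0,2,4}
'a' @ 1: {5,6}
'b' @ 2: {1,7}  ✓accept
'a' @ 3: {}  — no active states
rest 'ba' ignored (set empty)
final: {}; accept 1 not in set

Answer: REJECT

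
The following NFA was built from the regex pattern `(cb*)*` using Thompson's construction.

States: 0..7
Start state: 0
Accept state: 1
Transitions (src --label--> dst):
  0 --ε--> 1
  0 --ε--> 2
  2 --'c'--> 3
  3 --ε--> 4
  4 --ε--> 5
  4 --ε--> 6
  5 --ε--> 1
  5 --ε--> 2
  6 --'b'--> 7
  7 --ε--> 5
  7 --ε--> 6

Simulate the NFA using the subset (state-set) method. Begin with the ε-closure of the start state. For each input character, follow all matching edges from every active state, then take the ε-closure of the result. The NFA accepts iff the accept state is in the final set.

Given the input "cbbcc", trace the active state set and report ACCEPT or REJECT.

start: ε-closure({0}) = {0,1,2}
'c' @ 1: {1,2,3,4,5,6}  [accepting]
'b' @ 2: {1,2,5,6,7}  [accepting]
'b' @ 3: {1,2,5,6,7}  [accepting]
'c' @ 4: {1,2,3,4,5,6}  [accepting]
'c' @ 5: {1,2,3,4,5,6}  [accepting]
final: {1,2,3,4,5,6}; accept 1 in set

Answer: ACCEPT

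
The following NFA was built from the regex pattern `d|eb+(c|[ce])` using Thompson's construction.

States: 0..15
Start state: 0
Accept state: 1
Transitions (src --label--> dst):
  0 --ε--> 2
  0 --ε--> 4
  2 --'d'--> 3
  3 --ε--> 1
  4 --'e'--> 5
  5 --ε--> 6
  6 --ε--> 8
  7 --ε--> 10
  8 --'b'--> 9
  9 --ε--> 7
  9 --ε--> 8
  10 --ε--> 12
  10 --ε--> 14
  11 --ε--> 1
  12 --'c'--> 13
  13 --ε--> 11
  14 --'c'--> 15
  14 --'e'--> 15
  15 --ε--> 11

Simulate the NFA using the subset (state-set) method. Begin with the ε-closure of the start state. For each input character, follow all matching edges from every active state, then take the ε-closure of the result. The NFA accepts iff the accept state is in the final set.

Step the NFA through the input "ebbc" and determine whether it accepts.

initial (ε-close {0}): {0,2,4}
'e' @ 1: {5,6,8}
'b' @ 2: {7,8,9,10,12,14}
'b' @ 3: {7,8,9,10,12,14}
'c' @ 4: {1,11,13,15}  [accepting]
end set {1,11,13,15} — state 1 in

Answer: ACCEPT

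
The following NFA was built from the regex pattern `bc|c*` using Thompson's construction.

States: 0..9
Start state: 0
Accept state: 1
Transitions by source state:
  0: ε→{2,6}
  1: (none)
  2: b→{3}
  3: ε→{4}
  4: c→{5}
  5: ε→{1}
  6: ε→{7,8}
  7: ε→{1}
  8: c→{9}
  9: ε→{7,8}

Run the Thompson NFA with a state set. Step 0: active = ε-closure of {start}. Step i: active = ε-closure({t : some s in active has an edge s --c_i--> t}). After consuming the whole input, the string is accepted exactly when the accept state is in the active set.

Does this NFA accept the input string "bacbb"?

S₀ = ε-closure({0}) = {0,1,2,6,7,8}
'b' @ 1: {3,4}
'a' @ 2: {}  — dead — no transitions
rest 'cbb' ignored (set empty)
end set {} — state 1 not in

Answer: REJECT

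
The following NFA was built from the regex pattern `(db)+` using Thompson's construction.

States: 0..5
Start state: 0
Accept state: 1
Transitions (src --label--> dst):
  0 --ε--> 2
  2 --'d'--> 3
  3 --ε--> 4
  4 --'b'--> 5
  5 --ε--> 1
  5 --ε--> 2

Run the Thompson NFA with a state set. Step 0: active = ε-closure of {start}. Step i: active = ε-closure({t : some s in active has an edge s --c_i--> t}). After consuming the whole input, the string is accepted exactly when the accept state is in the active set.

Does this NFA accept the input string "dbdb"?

S₀ = ε-closure({0}) = {0,2}
'd' @ 1: {3,4}
'b' @ 2: {1,2,5}  (accept∈set)
'd' @ 3: {3,4}
'b' @ 4: {1,2,5}  (accept∈set)
final: {1,2,5}; accept 1 in set

Answer: ACCEPT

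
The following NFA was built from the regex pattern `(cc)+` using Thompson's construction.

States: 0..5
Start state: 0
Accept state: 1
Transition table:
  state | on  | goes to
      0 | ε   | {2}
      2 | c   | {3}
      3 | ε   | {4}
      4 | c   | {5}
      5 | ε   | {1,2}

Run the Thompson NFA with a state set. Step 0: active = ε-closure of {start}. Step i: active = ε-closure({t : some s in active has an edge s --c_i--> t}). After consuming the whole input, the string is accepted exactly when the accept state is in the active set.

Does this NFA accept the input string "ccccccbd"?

start: ε-closure({0}) = {0,2}
'c' @ 1: {3,4}
'c' @ 2: {1,2,5}  [accepting]
'c' @ 3: {3,4}
'c' @ 4: {1,2,5}  [accepting]
'c' @ 5: {3,4}
'c' @ 6: {1,2,5}  [accepting]
'b' @ 7: {}  — no active states
rest 'd' ignored (set empty)
end set {} — state 1 not in

Answer: REJECT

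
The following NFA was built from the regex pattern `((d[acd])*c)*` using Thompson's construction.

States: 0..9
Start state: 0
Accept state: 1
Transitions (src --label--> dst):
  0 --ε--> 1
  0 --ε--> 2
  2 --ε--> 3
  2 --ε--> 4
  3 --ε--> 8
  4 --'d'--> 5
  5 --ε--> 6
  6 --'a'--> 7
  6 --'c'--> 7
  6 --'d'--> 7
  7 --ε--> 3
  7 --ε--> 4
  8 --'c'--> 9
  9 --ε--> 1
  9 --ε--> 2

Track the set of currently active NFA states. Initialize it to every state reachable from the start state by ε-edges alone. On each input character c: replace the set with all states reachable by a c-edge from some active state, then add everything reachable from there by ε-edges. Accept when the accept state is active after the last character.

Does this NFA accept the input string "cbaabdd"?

Answer: REJECT

Derivation:
S₀ = ε-closure({0}) = {0,1,2,3,4,8}
'c' @ 1: {1,2,3,4,8,9}  [accepting]
'b' @ 2: {}  — dead — no transitions
rest 'aabdd' ignored (set empty)
final: {}; accept 1 not in set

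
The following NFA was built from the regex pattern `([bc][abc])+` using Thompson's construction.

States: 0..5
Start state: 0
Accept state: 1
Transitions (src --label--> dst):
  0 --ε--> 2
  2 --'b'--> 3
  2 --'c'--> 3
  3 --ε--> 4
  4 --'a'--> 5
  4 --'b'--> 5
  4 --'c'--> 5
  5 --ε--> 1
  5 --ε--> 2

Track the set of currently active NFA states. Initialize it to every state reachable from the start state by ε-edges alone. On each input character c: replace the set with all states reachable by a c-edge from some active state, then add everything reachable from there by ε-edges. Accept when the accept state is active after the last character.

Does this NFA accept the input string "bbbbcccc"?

Answer: ACCEPT

Trace:
initial (ε-close {0}): {0,2}
'b' @ 1: {3,4}
'b' @ 2: {1,2,5}  ✓accept
'b' @ 3: {3,4}
'b' @ 4: {1,2,5}  ✓accept
'c' @ 5: {3,4}
'c' @ 6: {1,2,5}  ✓accept
'c' @ 7: {3,4}
'c' @ 8: {1,2,5}  ✓accept
end set {1,2,5} — state 1 in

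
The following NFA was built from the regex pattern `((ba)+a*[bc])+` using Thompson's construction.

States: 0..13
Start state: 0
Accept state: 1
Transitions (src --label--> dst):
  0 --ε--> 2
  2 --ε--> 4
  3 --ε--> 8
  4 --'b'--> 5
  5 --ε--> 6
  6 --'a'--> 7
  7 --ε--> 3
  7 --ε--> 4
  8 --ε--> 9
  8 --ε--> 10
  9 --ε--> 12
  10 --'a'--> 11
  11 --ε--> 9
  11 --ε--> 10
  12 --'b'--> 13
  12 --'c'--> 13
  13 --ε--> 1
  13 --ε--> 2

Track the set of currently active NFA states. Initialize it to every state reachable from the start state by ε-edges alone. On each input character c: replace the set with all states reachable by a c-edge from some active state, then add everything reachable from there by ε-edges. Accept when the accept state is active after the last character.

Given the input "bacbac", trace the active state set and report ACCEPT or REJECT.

Answer: ACCEPT

Trace:
S₀ = ε-closure({0}) = {0,2,4}
'b' @ 1: {5,6}
'a' @ 2: {3,4,7,8,9,10,12}
'c' @ 3: {1,2,4,13}  [accepting]
'b' @ 4: {5,6}
'a' @ 5: {3,4,7,8,9,10,12}
'c' @ 6: {1,2,4,13}  [accepting]
final: {1,2,4,13}; accept 1 in set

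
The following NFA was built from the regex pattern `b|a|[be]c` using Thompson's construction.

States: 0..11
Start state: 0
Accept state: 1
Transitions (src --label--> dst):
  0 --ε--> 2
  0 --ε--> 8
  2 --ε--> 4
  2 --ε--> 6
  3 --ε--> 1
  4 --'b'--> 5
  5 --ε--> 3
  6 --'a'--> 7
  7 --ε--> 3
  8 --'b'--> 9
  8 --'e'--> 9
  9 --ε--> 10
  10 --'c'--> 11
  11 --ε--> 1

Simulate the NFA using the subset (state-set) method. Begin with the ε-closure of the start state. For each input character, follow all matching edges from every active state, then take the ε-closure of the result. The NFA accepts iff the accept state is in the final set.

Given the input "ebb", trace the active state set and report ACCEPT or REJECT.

start: ε-closure({0}) = {0,2,4,6,8}
'e' @ 1: {9,10}
'b' @ 2: {}  — no active states
rest 'b' ignored (set empty)
end set {} — state 1 not in

Answer: REJECT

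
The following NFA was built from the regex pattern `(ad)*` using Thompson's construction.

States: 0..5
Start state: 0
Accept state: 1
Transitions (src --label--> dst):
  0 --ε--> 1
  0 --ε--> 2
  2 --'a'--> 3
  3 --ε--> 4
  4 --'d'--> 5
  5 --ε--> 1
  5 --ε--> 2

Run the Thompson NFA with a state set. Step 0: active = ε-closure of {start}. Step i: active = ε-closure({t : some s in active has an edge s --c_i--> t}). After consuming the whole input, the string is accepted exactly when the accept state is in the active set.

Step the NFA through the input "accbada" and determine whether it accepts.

Answer: REJECT

Derivation:
initial (ε-close {0}): {0,1,2}
'a' @ 1: {3,4}
'c' @ 2: {}  — dead — no transitions
rest 'cbada' ignored (set empty)
after full input: {}  (accept=1 not in)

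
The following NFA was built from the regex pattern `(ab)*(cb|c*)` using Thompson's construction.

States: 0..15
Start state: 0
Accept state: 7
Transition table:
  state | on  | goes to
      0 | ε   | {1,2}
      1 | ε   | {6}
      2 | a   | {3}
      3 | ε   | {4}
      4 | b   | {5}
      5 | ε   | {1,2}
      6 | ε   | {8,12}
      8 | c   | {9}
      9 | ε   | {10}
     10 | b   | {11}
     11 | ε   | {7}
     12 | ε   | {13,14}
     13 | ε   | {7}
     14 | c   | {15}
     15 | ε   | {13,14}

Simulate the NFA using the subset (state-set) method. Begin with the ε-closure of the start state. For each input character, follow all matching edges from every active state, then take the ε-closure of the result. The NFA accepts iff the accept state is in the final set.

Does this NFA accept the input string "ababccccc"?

Answer: ACCEPT

Trace:
initial (ε-close {0}): {0,1,2,6,7,8,12,13,14}
'a' @ 1: {3,4}
'b' @ 2: {1,2,5,6,7,8,12,13,14}  [accepting]
'a' @ 3: {3,4}
'b' @ 4: {1,2,5,6,7,8,12,13,14}  [accepting]
'c' @ 5: {7,9,10,13,14,15}  [accepting]
'c' @ 6: {7,13,14,15}  [accepting]
'c' @ 7: {7,13,14,15}  [accepting]
'c' @ 8: {7,13,14,15}  [accepting]
'c' @ 9: {7,13,14,15}  [accepting]
end set {7,13,14,15} — state 7 in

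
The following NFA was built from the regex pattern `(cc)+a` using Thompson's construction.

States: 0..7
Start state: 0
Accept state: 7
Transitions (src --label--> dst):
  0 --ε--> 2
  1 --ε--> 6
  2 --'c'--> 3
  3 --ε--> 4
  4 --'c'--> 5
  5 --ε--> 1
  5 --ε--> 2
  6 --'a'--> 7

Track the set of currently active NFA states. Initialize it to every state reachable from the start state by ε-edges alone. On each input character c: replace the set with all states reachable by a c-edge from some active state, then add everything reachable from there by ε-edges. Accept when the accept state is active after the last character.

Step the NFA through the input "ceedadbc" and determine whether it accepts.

initial (ε-close {0}): {0,2}
'c' @ 1: {3,4}
'e' @ 2: {}  — dead — no transitions
rest 'edadbc' ignored (set empty)
final: {}; accept 7 not in set

Answer: REJECT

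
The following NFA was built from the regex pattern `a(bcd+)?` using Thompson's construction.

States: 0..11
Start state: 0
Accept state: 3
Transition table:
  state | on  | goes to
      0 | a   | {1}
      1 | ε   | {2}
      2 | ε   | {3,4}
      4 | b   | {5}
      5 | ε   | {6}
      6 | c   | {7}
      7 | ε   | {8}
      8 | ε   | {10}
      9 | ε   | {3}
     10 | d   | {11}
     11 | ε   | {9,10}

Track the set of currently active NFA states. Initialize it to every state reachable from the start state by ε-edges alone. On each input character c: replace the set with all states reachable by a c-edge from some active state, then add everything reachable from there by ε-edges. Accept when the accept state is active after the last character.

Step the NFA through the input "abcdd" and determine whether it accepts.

Answer: ACCEPT

Trace:
initial (ε-close {0}): {0}
'a' @ 1: {1,2,3,4}  ✓accept
'b' @ 2: {5,6}
'c' @ 3: {7,8,10}
'd' @ 4: {3,9,10,11}  ✓accept
'd' @ 5: {3,9,10,11}  ✓accept
final: {3,9,10,11}; accept 3 in set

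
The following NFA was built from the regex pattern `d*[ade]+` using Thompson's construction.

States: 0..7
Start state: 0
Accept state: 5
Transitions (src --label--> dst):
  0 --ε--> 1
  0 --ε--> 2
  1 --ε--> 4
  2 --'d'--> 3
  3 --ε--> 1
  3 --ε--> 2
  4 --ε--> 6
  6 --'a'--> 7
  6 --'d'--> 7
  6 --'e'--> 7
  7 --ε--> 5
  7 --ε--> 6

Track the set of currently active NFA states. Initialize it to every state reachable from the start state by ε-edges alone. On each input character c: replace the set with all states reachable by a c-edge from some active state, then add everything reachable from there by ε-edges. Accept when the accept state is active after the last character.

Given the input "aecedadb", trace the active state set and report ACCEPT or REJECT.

Answer: REJECT

Trace:
start: ε-closure({0}) = {0,1,2,4,6}
'a' @ 1: {5,6,7}  ✓accept
'e' @ 2: {5,6,7}  ✓accept
'c' @ 3: {}  — state set empty
rest 'edadb' ignored (set empty)
end set {} — state 5 not in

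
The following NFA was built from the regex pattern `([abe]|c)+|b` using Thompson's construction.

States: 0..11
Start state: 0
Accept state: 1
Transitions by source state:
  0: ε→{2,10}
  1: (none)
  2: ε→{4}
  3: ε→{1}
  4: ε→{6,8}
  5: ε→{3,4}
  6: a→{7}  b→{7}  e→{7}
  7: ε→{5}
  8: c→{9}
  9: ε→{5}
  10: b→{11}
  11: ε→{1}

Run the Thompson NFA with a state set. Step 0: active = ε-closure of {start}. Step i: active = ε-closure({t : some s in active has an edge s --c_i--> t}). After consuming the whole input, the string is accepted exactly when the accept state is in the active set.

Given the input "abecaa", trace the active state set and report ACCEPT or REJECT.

Answer: ACCEPT

Derivation:
initial (ε-close {0}): {0,2,4,6,8,10}
'a' @ 1: {1,3,4,5,6,7,8}  ✓accept
'b' @ 2: {1,3,4,5,6,7,8}  ✓accept
'e' @ 3: {1,3,4,5,6,7,8}  ✓accept
'c' @ 4: {1,3,4,5,6,8,9}  ✓accept
'a' @ 5: {1,3,4,5,6,7,8}  ✓accept
'a' @ 6: {1,3,4,5,6,7,8}  ✓accept
end set {1,3,4,5,6,7,8} — state 1 in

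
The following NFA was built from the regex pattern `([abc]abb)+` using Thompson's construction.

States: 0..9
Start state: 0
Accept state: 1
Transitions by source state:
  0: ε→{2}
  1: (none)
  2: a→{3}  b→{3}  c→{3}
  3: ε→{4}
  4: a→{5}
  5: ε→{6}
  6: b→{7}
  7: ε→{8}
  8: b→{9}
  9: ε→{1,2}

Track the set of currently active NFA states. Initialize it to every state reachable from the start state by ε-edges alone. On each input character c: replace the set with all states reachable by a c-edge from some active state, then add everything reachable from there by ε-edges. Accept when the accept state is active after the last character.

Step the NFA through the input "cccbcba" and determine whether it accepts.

S₀ = ε-closure({0}) = {0,2}
'c' @ 1: {3,4}
'c' @ 2: {}  — dead — no transitions
rest 'cbcba' ignored (set empty)
after full input: {}  (accept=1 not in)

Answer: REJECT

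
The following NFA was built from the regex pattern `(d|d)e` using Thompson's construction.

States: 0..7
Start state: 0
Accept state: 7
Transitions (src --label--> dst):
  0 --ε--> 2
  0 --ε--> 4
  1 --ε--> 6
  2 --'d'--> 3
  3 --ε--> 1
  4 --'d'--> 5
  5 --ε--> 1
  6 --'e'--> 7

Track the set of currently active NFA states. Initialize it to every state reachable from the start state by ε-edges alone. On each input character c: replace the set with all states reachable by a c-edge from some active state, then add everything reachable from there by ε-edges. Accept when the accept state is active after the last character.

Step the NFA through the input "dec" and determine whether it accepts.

Answer: REJECT

Steps:
initial (ε-close {0}): {0,2,4}
'd' @ 1: {1,3,5,6}
'e' @ 2: {7}  ✓accept
'c' @ 3: {}  — dead — no transitions
end set {} — state 7 not in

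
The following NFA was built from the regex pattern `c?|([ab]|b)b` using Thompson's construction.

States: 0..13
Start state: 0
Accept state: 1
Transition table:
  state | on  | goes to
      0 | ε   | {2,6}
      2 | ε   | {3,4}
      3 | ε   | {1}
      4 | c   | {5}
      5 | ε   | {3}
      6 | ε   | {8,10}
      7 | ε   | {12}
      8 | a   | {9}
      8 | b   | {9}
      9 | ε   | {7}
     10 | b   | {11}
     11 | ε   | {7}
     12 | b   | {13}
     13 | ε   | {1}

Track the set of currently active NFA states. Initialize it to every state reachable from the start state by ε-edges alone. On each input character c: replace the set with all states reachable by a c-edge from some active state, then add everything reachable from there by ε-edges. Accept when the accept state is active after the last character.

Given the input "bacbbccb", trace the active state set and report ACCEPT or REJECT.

Answer: REJECT

Steps:
start: ε-closure({0}) = {0,1,2,3,4,6,8,10}
'b' @ 1: {7,9,11,12}
'a' @ 2: {}  — dead — no transitions
rest 'cbbccb' ignored (set empty)
final: {}; accept 1 not in set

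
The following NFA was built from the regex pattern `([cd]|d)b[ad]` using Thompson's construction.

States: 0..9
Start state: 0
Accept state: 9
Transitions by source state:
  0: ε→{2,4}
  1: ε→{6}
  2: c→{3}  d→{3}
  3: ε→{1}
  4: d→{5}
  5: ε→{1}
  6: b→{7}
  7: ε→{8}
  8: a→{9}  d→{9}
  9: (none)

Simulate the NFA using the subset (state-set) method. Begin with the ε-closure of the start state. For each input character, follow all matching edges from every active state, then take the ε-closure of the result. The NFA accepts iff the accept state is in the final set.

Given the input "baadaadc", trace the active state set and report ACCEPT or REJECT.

Answer: REJECT

Trace:
start: ε-closure({0}) = {0,2,4}
'b' @ 1: {}  — no active states
rest 'aadaadc' ignored (set empty)
final: {}; accept 9 not in set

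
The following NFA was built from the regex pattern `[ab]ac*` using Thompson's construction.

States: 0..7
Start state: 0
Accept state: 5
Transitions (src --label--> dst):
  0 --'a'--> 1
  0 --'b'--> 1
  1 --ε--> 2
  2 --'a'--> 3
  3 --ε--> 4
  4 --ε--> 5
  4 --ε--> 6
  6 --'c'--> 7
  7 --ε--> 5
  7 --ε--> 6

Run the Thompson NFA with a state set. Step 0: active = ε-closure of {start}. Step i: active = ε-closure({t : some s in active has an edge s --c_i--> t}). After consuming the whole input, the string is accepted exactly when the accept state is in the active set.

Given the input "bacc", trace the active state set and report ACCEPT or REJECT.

initial (ε-close {0}): {0}
'b' @ 1: {1,2}
'a' @ 2: {3,4,5,6}  (accept∈set)
'c' @ 3: {5,6,7}  (accept∈set)
'c' @ 4: {5,6,7}  (accept∈set)
after full input: {5,6,7}  (accept=5 in)

Answer: ACCEPT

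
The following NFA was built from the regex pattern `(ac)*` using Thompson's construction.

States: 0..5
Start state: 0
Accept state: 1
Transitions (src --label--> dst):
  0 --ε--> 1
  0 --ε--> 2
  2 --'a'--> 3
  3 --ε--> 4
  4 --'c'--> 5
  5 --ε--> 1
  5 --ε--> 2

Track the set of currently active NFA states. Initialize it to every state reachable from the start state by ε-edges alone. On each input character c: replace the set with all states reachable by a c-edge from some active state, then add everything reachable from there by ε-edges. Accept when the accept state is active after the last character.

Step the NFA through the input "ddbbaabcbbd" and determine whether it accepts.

S₀ = ε-closure({0}) = {0,1,2}
'd' @ 1: {}  — dead — no transitions
rest 'dbbaabcbbd' ignored (set empty)
final: {}; accept 1 not in set

Answer: REJECT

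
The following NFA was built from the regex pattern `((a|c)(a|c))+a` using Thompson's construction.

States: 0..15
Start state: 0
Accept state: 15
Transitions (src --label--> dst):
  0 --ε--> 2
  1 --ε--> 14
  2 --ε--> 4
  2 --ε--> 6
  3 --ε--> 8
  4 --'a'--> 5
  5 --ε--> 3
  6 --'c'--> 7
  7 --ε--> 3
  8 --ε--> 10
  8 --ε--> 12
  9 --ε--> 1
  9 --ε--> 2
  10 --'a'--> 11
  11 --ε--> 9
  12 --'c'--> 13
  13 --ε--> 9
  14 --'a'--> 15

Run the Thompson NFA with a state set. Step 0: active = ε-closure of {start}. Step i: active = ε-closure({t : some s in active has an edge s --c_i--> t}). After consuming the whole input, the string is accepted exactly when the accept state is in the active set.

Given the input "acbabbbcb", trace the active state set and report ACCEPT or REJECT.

Answer: REJECT

Trace:
initial (ε-close {0}): {0,2,4,6}
'a' @ 1: {3,5,8,10,12}
'c' @ 2: {1,2,4,6,9,13,14}
'b' @ 3: {}  — state set empty
rest 'abbbcb' ignored (set empty)
end set {} — state 15 not in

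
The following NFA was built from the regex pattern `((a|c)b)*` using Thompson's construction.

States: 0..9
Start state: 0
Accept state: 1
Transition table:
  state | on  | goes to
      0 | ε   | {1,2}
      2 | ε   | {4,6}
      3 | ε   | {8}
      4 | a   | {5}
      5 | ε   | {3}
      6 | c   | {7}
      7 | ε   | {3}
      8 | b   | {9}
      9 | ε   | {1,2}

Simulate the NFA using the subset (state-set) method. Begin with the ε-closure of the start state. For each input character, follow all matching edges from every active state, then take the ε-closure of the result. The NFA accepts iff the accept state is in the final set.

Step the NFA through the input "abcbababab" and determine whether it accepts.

Answer: ACCEPT

Steps:
S₀ = ε-closure({0}) = {0,1,2,4,6}
'a' @ 1: {3,5,8}
'b' @ 2: {1,2,4,6,9}  ✓accept
'c' @ 3: {3,7,8}
'b' @ 4: {1,2,4,6,9}  ✓accept
'a' @ 5: {3,5,8}
'b' @ 6: {1,2,4,6,9}  ✓accept
'a' @ 7: {3,5,8}
'b' @ 8: {1,2,4,6,9}  ✓accept
'a' @ 9: {3,5,8}
'b' @ 10: {1,2,4,6,9}  ✓accept
end set {1,2,4,6,9} — state 1 in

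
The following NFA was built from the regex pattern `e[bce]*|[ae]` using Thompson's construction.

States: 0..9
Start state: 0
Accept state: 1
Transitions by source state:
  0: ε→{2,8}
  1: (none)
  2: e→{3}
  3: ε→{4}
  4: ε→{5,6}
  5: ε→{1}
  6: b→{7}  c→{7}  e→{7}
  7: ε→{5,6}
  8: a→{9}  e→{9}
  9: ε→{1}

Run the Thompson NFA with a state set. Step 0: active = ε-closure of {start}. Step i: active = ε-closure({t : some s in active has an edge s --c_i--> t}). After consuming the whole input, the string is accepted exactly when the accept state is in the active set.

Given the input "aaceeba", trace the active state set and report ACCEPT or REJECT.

Answer: REJECT

Steps:
start: ε-closure({0}) = {0,2,8}
'a' @ 1: {1,9}  [accepting]
'a' @ 2: {}  — state set empty
rest 'ceeba' ignored (set empty)
final: {}; accept 1 not in set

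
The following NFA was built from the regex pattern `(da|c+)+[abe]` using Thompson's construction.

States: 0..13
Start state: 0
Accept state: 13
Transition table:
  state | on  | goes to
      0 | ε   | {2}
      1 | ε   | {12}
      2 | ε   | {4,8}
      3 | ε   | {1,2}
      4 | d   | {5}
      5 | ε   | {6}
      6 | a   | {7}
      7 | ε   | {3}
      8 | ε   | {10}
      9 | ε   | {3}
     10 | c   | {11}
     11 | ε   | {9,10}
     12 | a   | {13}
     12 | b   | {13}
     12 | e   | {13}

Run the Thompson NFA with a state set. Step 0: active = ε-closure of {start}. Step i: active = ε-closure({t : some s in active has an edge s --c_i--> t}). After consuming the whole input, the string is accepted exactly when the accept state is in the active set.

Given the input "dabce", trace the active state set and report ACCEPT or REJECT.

Answer: REJECT

Trace:
initial (ε-close {0}): {0,2,4,8,10}
'd' @ 1: {5,6}
'a' @ 2: {1,2,3,4,7,8,10,12}
'b' @ 3: {13}  ✓accept
'c' @ 4: {}  — no active states
rest 'e' ignored (set empty)
final: {}; accept 13 not in set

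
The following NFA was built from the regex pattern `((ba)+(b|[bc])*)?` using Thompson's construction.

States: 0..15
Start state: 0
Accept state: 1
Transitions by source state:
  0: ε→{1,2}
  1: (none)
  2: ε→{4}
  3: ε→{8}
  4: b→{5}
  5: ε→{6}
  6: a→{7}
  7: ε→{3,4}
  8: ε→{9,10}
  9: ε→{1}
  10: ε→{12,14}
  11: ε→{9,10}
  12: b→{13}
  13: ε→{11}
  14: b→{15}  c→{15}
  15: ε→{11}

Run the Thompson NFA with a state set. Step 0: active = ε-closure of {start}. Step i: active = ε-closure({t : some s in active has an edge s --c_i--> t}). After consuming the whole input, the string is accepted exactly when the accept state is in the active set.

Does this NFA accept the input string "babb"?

S₀ = ε-closure({0}) = {0,1,2,4}
'b' @ 1: {5,6}
'a' @ 2: {1,3,4,7,8,9,10,12,14}  ✓accept
'b' @ 3: {1,5,6,9,10,11,12,13,14,15}  ✓accept
'b' @ 4: {1,9,10,11,12,13,14,15}  ✓accept
final: {1,9,10,11,12,13,14,15}; accept 1 in set

Answer: ACCEPT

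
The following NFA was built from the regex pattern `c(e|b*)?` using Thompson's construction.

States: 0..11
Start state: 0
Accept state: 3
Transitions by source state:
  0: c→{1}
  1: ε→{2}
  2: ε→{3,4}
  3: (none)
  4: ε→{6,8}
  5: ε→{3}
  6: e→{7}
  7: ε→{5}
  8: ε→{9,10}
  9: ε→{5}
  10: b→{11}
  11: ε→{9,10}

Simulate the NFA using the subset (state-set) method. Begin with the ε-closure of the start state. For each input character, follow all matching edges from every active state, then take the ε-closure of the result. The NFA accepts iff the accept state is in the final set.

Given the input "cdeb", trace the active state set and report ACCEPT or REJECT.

start: ε-closure({0}) = {0}
'c' @ 1: {1,2,3,4,5,6,8,9,10}  (accept∈set)
'd' @ 2: {}  — dead — no transitions
rest 'eb' ignored (set empty)
after full input: {}  (accept=3 not in)

Answer: REJECT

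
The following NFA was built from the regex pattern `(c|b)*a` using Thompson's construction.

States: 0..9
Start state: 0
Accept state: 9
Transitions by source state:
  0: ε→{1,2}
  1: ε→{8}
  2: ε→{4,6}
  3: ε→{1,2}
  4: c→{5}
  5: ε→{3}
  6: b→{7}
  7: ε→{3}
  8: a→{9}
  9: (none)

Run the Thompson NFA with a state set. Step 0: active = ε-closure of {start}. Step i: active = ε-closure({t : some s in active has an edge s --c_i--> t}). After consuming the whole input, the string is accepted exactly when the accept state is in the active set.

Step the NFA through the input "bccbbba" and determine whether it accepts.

Answer: ACCEPT

Steps:
start: ε-closure({0}) = {0,1,2,4,6,8}
'b' @ 1: {1,2,3,4,6,7,8}
'c' @ 2: {1,2,3,4,5,6,8}
'c' @ 3: {1,2,3,4,5,6,8}
'b' @ 4: {1,2,3,4,6,7,8}
'b' @ 5: {1,2,3,4,6,7,8}
'b' @ 6: {1,2,3,4,6,7,8}
'a' @ 7: {9}  ✓accept
after full input: {9}  (accept=9 in)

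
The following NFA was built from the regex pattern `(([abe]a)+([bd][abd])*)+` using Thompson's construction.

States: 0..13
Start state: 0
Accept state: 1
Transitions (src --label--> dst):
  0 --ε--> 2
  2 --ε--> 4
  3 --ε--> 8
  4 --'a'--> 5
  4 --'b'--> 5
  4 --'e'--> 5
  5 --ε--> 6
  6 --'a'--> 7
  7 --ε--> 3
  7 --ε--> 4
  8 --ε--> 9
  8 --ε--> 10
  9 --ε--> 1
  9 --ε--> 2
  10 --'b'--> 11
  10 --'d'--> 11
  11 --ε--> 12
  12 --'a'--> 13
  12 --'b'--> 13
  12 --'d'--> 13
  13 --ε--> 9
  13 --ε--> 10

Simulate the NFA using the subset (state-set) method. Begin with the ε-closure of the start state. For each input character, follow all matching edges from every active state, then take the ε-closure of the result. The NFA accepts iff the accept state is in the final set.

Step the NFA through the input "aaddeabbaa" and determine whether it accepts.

Answer: ACCEPT

Steps:
start: ε-closure({0}) = {0,2,4}
'a' @ 1: {5,6}
'a' @ 2: {1,2,3,4,7,8,9,10}  ✓accept
'd' @ 3: {11,12}
'd' @ 4: {1,2,4,9,10,13}  ✓accept
'e' @ 5: {5,6}
'a' @ 6: {1,2,3,4,7,8,9,10}  ✓accept
'b' @ 7: {5,6,11,12}
'b' @ 8: {1,2,4,9,10,13}  ✓accept
'a' @ 9: {5,6}
'a' @ 10: {1,2,3,4,7,8,9,10}  ✓accept
final: {1,2,3,4,7,8,9,10}; accept 1 in set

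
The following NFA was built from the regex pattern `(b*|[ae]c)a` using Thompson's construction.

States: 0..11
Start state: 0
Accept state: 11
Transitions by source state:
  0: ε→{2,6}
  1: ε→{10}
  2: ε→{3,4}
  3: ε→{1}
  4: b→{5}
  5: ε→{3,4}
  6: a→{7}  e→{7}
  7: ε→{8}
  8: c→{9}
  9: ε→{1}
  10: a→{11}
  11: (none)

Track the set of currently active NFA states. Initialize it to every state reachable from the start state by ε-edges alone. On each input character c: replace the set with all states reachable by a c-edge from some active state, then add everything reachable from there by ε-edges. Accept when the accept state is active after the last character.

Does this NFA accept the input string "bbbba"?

initial (ε-close {0}): {0,1,2,3,4,6,10}
'b' @ 1: {1,3,4,5,10}
'b' @ 2: {1,3,4,5,10}
'b' @ 3: {1,3,4,5,10}
'b' @ 4: {1,3,4,5,10}
'a' @ 5: {11}  ✓accept
after full input: {11}  (accept=11 in)

Answer: ACCEPT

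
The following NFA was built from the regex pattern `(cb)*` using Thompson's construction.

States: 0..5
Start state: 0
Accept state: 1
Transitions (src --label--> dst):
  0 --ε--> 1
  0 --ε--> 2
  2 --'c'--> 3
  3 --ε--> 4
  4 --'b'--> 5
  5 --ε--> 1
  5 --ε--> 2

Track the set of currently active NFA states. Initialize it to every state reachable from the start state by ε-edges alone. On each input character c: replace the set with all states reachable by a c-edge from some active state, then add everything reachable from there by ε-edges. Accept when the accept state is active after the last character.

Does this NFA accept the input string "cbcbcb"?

Answer: ACCEPT

Derivation:
S₀ = ε-closure({0}) = {0,1,2}
'c' @ 1: {3,4}
'b' @ 2: {1,2,5}  ✓accept
'c' @ 3: {3,4}
'b' @ 4: {1,2,5}  ✓accept
'c' @ 5: {3,4}
'b' @ 6: {1,2,5}  ✓accept
after full input: {1,2,5}  (accept=1 in)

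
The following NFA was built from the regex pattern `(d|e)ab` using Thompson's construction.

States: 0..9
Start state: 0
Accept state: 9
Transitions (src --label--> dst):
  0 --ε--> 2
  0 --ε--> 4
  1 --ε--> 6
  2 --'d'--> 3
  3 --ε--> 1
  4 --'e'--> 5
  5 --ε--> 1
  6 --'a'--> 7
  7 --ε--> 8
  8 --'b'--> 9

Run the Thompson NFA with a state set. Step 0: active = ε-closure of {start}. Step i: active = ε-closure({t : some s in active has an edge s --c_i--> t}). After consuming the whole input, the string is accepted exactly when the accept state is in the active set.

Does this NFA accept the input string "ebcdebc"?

start: ε-closure({0}) = {0,2,4}
'e' @ 1: {1,5,6}
'b' @ 2: {}  — state set empty
rest 'cdebc' ignored (set empty)
end set {} — state 9 not in

Answer: REJECT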